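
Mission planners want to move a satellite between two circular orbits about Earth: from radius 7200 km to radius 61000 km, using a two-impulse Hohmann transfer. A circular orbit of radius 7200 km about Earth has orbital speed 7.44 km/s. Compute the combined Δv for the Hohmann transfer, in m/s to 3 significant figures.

Δv = 3890 m/s

From the circular-orbit relation v² = μ/r at r = 7200 km: μ = v²r = (7.44)² × 7200 = 3.98546×10^5 km³/s².
The Hohmann ellipse has a_t = (r₁ + r₂)/2 = 34100 km.
At r₁ the circular-orbit speed is v₁ = √(μ/r₁) = 7.44000 km/s.
Transfer-orbit speed at r₁ (vis-viva): v_p = √[μ(2/r₁ − 1/a_t)] = 9.95086 km/s.
First burn Δv₁ = |v_p − v₁| = 2.51086 km/s.
Circular speed at r₂: v₂ = √(μ/r₂) = 2.55608 km/s.
Transfer-orbit speed at r₂: v_a = √[μ(2/r₂ − 1/a_t)] = 1.17453 km/s.
Second burn Δv₂ = |v₂ − v_a| = 1.38155 km/s.
Δv = Δv₁ + Δv₂ = 2.51086 + 1.38155 = 3.892 km/s.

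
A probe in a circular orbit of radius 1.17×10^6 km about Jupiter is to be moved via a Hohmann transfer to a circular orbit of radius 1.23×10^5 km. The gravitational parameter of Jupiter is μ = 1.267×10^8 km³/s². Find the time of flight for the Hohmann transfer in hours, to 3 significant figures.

t = 40.3 hours

The Hohmann ellipse has a_t = (r₁ + r₂)/2 = 6.465×10^5 km.
By Kepler's third law the transfer-orbit period is T = 2π√(a_t³/μ), so t = T/2 = 1.451×10^5 s.
Converting: 1.451×10^5 s ÷ 3600 s/hour = 40.3 hours.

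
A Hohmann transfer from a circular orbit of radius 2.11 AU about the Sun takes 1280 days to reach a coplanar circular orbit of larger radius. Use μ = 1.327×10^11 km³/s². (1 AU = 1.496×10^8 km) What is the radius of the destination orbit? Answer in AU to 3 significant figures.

In km: r₁ = 2.11 × 1.496×10^8 = 3.15656×10^8 km.
Transfer time t = 1280 days = 1.10592×10^8 s, and t = π√(a_t³/μ).
So a_t = (μ t²/π²)^(1/3) = (1.327×10^11 × (1.10592×10^8)² / π²)^(1/3) = 5.4786×10^8 km.
Since a_t = (r₁ + r₂)/2, r₂ = 2a_t − r₁ = 2×5.4786×10^8 − 3.15656×10^8 = 7.80064×10^8 km.
In AU: r₂ = 7.80064×10^8 / 1.496×10^8 = 5.21 AU.

r₂ = 5.21 AU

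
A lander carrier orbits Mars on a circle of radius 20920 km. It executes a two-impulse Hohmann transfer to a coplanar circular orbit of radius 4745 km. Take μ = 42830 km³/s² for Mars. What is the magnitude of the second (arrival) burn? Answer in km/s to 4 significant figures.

Δv₂ = 0.8316 km/s

The Hohmann ellipse has a_t = (r₁ + r₂)/2 = 12832.5 km.
On the circular orbit at r = 4745 km, v_c = √(μ/r) = 3.0044 km/s.
Vis-viva on the transfer ellipse at r = 4745 km gives v_t = √[μ(2/r − 1/a_t)] = 3.8360 km/s.
Δv₂ = |v_t − v_c| = |3.8360 − 3.0044| = 0.8316 km/s.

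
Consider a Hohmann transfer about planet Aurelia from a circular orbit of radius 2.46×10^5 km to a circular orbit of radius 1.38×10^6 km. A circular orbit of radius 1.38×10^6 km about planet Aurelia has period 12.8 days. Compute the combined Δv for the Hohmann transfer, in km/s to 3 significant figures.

From Kepler's third law T² = 4π²r³/μ at r = 1.38×10^6 km, T = 12.8 days = 12.8 × 86400 s = 1.10592×10^6 s: μ = 4π²r³/T² = 8.48300×10^7 km³/s².
Transfer-ellipse semi-major axis a_t = (r₁ + r₂)/2 = (2.460×10^5 + 1.380×10^6)/2 = 8.130×10^5 km.
At r₁ the circular-orbit speed is v₁ = √(μ/r₁) = 18.56980 km/s.
Transfer-orbit speed at r₁ (vis-viva equation): v_p = √[μ(2/r₁ − 1/a_t)] = 24.19366 km/s.
First burn Δv₁ = |v_p − v₁| = 5.62386 km/s.
At r₂, v₂ = √(μ/r₂) = 7.840346 km/s.
Transfer-orbit speed at r₂: v_a = √[μ(2/r₂ − 1/a_t)] = 4.312782 km/s.
Second burn Δv₂ = |v₂ − v_a| = 3.52756 km/s.
Δv = Δv₁ + Δv₂ = 5.62386 + 3.52756 = 9.151 km/s.

Δv = 9.15 km/s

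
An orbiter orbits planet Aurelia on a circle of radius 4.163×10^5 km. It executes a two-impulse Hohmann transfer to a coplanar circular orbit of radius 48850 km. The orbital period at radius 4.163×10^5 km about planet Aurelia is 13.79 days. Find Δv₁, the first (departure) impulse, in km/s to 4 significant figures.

Δv₁ = 1.189 km/s

From Kepler's third law T² = 4π²r³/μ at r = 4.163×10^5 km, T = 13.79 days = 13.79 × 86400 s = 1.191456×10^6 s: μ = 4π²r³/T² = 2.00643×10^6 km³/s².
The Hohmann ellipse has a_t = (r₁ + r₂)/2 = 2.32575×10^5 km.
On the circular orbit at r = 4.163×10^5 km, v_c = √(μ/r) = 2.195 km/s.
Vis-viva on the transfer ellipse at r = 4.163×10^5 km gives v_t = √[μ(2/r − 1/a_t)] = 1.006 km/s.
Δv₁ = |v_t − v_c| = |1.006 − 2.195| = 1.189 km/s.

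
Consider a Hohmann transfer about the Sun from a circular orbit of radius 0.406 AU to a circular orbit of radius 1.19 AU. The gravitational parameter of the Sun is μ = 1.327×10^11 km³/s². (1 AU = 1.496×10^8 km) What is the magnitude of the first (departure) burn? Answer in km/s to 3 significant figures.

Δv₁ = 10.3 km/s

In km: r₁ = 0.406 × 1.496×10^8 = 6.07376×10^7 km; r₂ = 1.19 × 1.496×10^8 = 1.78024×10^8 km.
Semi-major axis of the transfer orbit: a_t = (6.07376×10^7 + 1.78024×10^8)/2 = 1.193808×10^8 km.
Circular speed at r = 6.07376×10^7 km: v_c = √(μ/r) = 46.74 km/s.
Transfer-orbit speed at the same r (vis-viva, a = a_t): v_t = √[μ(2/r − 1/a_t)] = 57.08 km/s.
Δv₁ = |v_t − v_c| = |57.08 − 46.74| = 10.34 km/s.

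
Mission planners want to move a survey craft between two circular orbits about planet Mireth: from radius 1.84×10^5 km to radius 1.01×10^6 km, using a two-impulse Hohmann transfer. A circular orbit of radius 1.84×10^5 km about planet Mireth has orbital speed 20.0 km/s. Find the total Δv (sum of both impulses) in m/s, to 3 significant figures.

From the circular-orbit relation v² = μ/r at r = 1.84×10^5 km: μ = v²r = (20.0)² × 1.84×10^5 = 7.36000×10^7 km³/s².
Transfer-ellipse semi-major axis a_t = (r₁ + r₂)/2 = (1.840×10^5 + 1.010×10^6)/2 = 5.970×10^5 km.
Circular speed at r₁: v₁ = √(μ/r₁) = √(7.36000×10^7/1.840×10^5) = 20.000 km/s.
On the transfer ellipse at r₁, vis-viva gives v_p = √[μ(2/r₁ − 1/a_t)] = 26.014 km/s.
First burn Δv₁ = |v_p − v₁| = 6.014 km/s.
At r₂, v₂ = √(μ/r₂) = 8.536 km/s.
Transfer-orbit speed at r₂: v_a = √[μ(2/r₂ − 1/a_t)] = 4.739 km/s.
Second burn Δv₂ = |v₂ − v_a| = 3.797 km/s.
Δv = Δv₁ + Δv₂ = 6.014 + 3.797 = 9.811 km/s.

Δv = 9810 m/s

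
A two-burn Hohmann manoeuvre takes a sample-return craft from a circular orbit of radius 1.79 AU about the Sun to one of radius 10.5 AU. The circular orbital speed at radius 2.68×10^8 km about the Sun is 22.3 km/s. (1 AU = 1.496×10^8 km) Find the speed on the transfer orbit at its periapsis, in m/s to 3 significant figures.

From the circular-orbit relation v² = μ/r at r = 2.68×10^8 km: μ = v²r = (22.3)² × 2.68×10^8 = 1.33274×10^11 km³/s².
In km: r₁ = 1.79 × 1.496×10^8 = 2.67784×10^8 km; r₂ = 10.5 × 1.496×10^8 = 1.5708×10^9 km.
Transfer-ellipse semi-major axis a_t = (r₁ + r₂)/2 = (2.67784×10^8 + 1.5708×10^9)/2 = 9.19292×10^8 km.
The periapsis of the transfer ellipse is at r = 2.67784×10^8 km.
Vis-viva: v = √[μ(2/r − 1/a_t)] = √[1.33274×10^11 × (2/2.67784×10^8 − 1/9.19292×10^8)] = 29.16 km/s.

v = 29200 m/s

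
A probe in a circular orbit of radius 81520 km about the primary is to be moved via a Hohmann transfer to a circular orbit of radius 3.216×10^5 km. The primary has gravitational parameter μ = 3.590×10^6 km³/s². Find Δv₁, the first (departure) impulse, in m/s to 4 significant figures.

Transfer-ellipse semi-major axis a_t = (r₁ + r₂)/2 = (81520 + 3.216×10^5)/2 = 2.0156×10^5 km.
Circular speed at r = 81520 km: v_c = √(μ/r) = 6.636 km/s.
Vis-viva on the transfer ellipse at r = 81520 km gives v_t = √[μ(2/r − 1/a_t)] = 8.382 km/s.
Δv₁ = |v_t − v_c| = |8.382 − 6.636| = 1.746 km/s.

Δv₁ = 1746 m/s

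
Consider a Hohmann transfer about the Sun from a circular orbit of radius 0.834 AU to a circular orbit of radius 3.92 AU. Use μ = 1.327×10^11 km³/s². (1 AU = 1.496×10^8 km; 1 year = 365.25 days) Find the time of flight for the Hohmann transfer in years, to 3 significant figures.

t = 1.83 years

In km: r₁ = 0.834 × 1.496×10^8 = 1.247664×10^8 km; r₂ = 3.92 × 1.496×10^8 = 5.86432×10^8 km.
Semi-major axis of the transfer orbit: a_t = (1.247664×10^8 + 5.86432×10^8)/2 = 3.555992×10^8 km.
By Kepler's third law the transfer-orbit period is T = 2π√(a_t³/μ), so t = T/2 = 5.783×10^7 s.
Converting: 5.783×10^7 s ÷ 3.15576×10^7 s/year (365.25 × 86400) = 1.83 years.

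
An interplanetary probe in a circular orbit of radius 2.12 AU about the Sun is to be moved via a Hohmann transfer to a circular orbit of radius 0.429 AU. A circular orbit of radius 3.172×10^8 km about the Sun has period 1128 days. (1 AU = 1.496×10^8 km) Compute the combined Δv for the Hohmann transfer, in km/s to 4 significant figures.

Δv = 21.76 km/s

From Kepler's third law T² = 4π²r³/μ at r = 3.172×10^8 km, T = 1128 days = 1128 × 86400 s = 9.74592×10^7 s: μ = 4π²r³/T² = 1.32652×10^11 km³/s².
In km: r₁ = 2.12 × 1.496×10^8 = 3.17152×10^8 km; r₂ = 0.429 × 1.496×10^8 = 6.41784×10^7 km.
The Hohmann ellipse has a_t = (r₁ + r₂)/2 = 1.906652×10^8 km.
Circular speed at r₁: v₁ = √(μ/r₁) = √(1.32652×10^11/3.17152×10^8) = 20.451 km/s.
Transfer-orbit speed at r₁ (vis-viva): v_a = √[μ(2/r₁ − 1/a_t)] = 11.865 km/s.
First burn Δv₁ = |v_a − v₁| = 8.586 km/s.
Circular speed at r₂: v₂ = √(μ/r₂) = 45.463 km/s.
Transfer-orbit speed at r₂: v_p = √[μ(2/r₂ − 1/a_t)] = 58.635 km/s.
Second burn Δv₂ = |v₂ − v_p| = 13.17 km/s.
Δv = Δv₁ + Δv₂ = 8.586 + 13.17 = 21.76 km/s.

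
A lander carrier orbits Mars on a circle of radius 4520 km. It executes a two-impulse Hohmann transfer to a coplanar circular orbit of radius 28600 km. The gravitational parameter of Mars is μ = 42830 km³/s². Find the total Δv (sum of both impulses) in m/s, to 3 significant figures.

Δv = 1550 m/s

The Hohmann ellipse has a_t = (r₁ + r₂)/2 = 16560 km.
Circular speed at r₁: v₁ = √(μ/r₁) = √(42830/4520) = 3.078257 km/s.
Transfer-orbit speed at r₁ (vis-viva equation): v_p = √[μ(2/r₁ − 1/a_t)] = 4.045365 km/s.
First burn Δv₁ = |v_p − v₁| = 0.96711 km/s.
Circular speed at r₂: v₂ = √(μ/r₂) = 1.22375 km/s.
Transfer-orbit speed at r₂: v_a = √[μ(2/r₂ − 1/a_t)] = 0.639337 km/s.
Second burn Δv₂ = |v₂ − v_a| = 0.58441 km/s.
Total Δv = Δv₁ + Δv₂ = 1.552 km/s.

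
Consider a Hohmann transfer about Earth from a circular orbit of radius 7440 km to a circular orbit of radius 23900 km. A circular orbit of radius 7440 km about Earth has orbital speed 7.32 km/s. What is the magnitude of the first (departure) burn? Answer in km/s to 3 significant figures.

Δv₁ = 1.72 km/s

From the circular-orbit relation v² = μ/r at r = 7440 km: μ = v²r = (7.32)² × 7440 = 3.98653×10^5 km³/s².
Transfer-ellipse semi-major axis a_t = (r₁ + r₂)/2 = (7440 + 23900)/2 = 15670 km.
On the circular orbit at r = 7440 km, v_c = √(μ/r) = 7.320 km/s.
Vis-viva on the transfer ellipse at r = 7440 km gives v_t = √[μ(2/r − 1/a_t)] = 9.040 km/s.
Δv₁ = |v_t − v_c| = |9.040 − 7.320| = 1.720 km/s.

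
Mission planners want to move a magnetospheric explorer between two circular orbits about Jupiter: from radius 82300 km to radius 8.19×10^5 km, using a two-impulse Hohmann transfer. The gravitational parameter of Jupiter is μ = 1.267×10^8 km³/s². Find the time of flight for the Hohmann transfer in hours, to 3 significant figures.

Semi-major axis of the transfer orbit: a_t = (82300 + 8.190×10^5)/2 = 4.5065×10^5 km.
Half the transfer-orbit period gives t = π√(a_t³/μ) = 84430 s.
Converting: 84430 s ÷ 3600 s/hour = 23.5 hours.

t = 23.5 hours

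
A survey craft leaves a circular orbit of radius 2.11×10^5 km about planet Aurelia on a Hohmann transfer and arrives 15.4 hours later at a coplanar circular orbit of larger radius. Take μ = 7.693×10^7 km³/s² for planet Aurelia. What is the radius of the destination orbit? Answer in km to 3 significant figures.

r₂ = 3.66×10^5 km

Transfer time t = 15.4 hours = 55440 s, and t = π√(a_t³/μ).
So a_t = (μ t²/π²)^(1/3) = (7.693×10^7 × (55440)² / π²)^(1/3) = 2.8828×10^5 km.
Since a_t = (r₁ + r₂)/2, r₂ = 2a_t − r₁ = 2×2.8828×10^5 − 2.110×10^5 = 3.6556×10^5 km.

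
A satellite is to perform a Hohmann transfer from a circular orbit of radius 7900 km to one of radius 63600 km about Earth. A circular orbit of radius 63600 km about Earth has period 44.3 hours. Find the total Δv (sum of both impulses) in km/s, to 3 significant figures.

From Kepler's third law T² = 4π²r³/μ at r = 63600 km, T = 44.3 hours = 44.3 × 3600 s = 1.5948×10^5 s: μ = 4π²r³/T² = 3.99318×10^5 km³/s².
Transfer-ellipse semi-major axis a_t = (r₁ + r₂)/2 = (7900 + 63600)/2 = 35750 km.
Circular speed at r₁: v₁ = √(μ/r₁) = √(3.99318×10^5/7900) = 7.110 km/s.
Transfer-orbit speed at r₁ (vis-viva equation): v_p = √[μ(2/r₁ − 1/a_t)] = 9.483 km/s.
First burn Δv₁ = |v_p − v₁| = 2.373 km/s.
Circular speed at r₂: v₂ = √(μ/r₂) = 2.506 km/s.
Transfer-orbit speed at r₂: v_a = √[μ(2/r₂ − 1/a_t)] = 1.178 km/s.
Second burn Δv₂ = |v₂ − v_a| = 1.328 km/s.
Total Δv = Δv₁ + Δv₂ = 3.701 km/s.

Δv = 3.70 km/s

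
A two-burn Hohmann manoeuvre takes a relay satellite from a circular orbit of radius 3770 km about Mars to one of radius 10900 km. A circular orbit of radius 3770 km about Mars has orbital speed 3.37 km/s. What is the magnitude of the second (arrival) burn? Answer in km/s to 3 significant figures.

Δv₂ = 0.561 km/s

From the circular-orbit relation v² = μ/r at r = 3770 km: μ = v²r = (3.37)² × 3770 = 42815.5 km³/s².
The Hohmann ellipse has a_t = (r₁ + r₂)/2 = 7335 km.
On the circular orbit at r = 10900 km, v_c = √(μ/r) = 1.982 km/s.
Transfer-orbit speed at the same r (vis-viva, a = a_t): v_t = √[μ(2/r − 1/a_t)] = 1.421 km/s.
Δv₂ = |v_t − v_c| = |1.421 − 1.982| = 0.5610 km/s.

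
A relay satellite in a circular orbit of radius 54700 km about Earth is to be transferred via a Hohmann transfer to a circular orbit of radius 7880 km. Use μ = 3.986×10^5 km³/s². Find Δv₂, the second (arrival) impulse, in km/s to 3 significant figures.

Δv₂ = 2.29 km/s

The Hohmann ellipse has a_t = (r₁ + r₂)/2 = 31290 km.
Circular speed at r = 7880 km: v_c = √(μ/r) = 7.1122 km/s.
Vis-viva on the transfer ellipse at r = 7880 km gives v_t = √[μ(2/r − 1/a_t)] = 9.4036 km/s.
Δv₂ = |v_t − v_c| = |9.4036 − 7.1122| = 2.291 km/s.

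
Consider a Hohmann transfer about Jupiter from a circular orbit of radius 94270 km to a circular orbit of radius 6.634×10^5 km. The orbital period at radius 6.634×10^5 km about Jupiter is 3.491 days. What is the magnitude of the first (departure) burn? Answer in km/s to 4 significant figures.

Δv₁ = 11.85 km/s

From Kepler's third law T² = 4π²r³/μ at r = 6.634×10^5 km, T = 3.491 days = 3.491 × 86400 s = 3.016224×10^5 s: μ = 4π²r³/T² = 1.26695×10^8 km³/s².
The Hohmann ellipse has a_t = (r₁ + r₂)/2 = 3.78835×10^5 km.
Circular speed at r = 94270 km: v_c = √(μ/r) = 36.66 km/s.
Vis-viva on the transfer ellipse at r = 94270 km gives v_t = √[μ(2/r − 1/a_t)] = 48.51 km/s.
Δv₁ = |v_t − v_c| = |48.51 − 36.66| = 11.85 km/s.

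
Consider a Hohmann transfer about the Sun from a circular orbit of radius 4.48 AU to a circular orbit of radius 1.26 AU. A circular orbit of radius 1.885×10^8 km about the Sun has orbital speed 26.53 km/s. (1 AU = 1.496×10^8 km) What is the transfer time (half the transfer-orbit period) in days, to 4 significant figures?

t = 888.1 days

From the circular-orbit relation v² = μ/r at r = 1.885×10^8 km: μ = v²r = (26.53)² × 1.885×10^8 = 1.32674×10^11 km³/s².
In km: r₁ = 4.48 × 1.496×10^8 = 6.70208×10^8 km; r₂ = 1.26 × 1.496×10^8 = 1.88496×10^8 km.
Semi-major axis of the transfer orbit: a_t = (6.70208×10^8 + 1.88496×10^8)/2 = 4.29352×10^8 km.
Half the transfer-orbit period gives t = π√(a_t³/μ) = 7.673×10^7 s.
Converting: 7.673×10^7 s ÷ 86400 s/day = 888.1 days.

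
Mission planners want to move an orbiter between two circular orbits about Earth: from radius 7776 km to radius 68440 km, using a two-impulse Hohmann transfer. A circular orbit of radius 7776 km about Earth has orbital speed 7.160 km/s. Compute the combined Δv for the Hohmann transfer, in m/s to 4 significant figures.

From the circular-orbit relation v² = μ/r at r = 7776 km: μ = v²r = (7.160)² × 7776 = 3.98641×10^5 km³/s².
Transfer-ellipse semi-major axis a_t = (r₁ + r₂)/2 = (7776 + 68440)/2 = 38108 km.
At r₁ the circular-orbit speed is v₁ = √(μ/r₁) = 7.16000 km/s.
On the transfer ellipse at r₁, vis-viva equation gives v_p = √[μ(2/r₁ − 1/a_t)] = 9.59533 km/s.
First burn Δv₁ = |v_p − v₁| = 2.43533 km/s.
At r₂, v₂ = √(μ/r₂) = 2.41344 km/s.
Transfer-orbit speed at r₂: v_a = √[μ(2/r₂ − 1/a_t)] = 1.09020 km/s.
Second burn Δv₂ = |v₂ − v_a| = 1.32324 km/s.
Δv = Δv₁ + Δv₂ = 2.43533 + 1.32324 = 3.759 km/s.

Δv = 3759 m/s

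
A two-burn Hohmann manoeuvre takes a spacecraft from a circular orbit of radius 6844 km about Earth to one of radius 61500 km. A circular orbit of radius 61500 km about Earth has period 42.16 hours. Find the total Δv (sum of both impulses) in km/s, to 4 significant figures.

From Kepler's third law T² = 4π²r³/μ at r = 61500 km, T = 42.16 hours = 42.16 × 3600 s = 1.51776×10^5 s: μ = 4π²r³/T² = 3.98638×10^5 km³/s².
Transfer-ellipse semi-major axis a_t = (r₁ + r₂)/2 = (6844 + 61500)/2 = 34172 km.
Circular speed at r₁: v₁ = √(μ/r₁) = √(3.98638×10^5/6844) = 7.63193 km/s.
On the transfer ellipse at r₁, v² = μ(2/r − 1/a) gives v_p = √[μ(2/r₁ − 1/a_t)] = 10.2385 km/s.
First burn Δv₁ = |v_p − v₁| = 2.6066 km/s.
Circular speed at r₂: v₂ = √(μ/r₂) = 2.5460 km/s.
Transfer-orbit speed at r₂: v_a = √[μ(2/r₂ − 1/a_t)] = 1.1394 km/s.
Second burn Δv₂ = |v₂ − v_a| = 1.4066 km/s.
Total Δv = Δv₁ + Δv₂ = 4.013 km/s.

Δv = 4.013 km/s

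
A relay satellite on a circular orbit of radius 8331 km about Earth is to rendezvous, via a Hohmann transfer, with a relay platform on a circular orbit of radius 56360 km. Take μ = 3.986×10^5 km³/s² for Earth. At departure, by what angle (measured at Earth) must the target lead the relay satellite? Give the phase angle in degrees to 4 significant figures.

Transfer-ellipse semi-major axis a_t = (r₁ + r₂)/2 = (8331 + 56360)/2 = 32345.5 km.
Transfer time t = π√(a_t³/μ) = 28947 s.
The target's mean motion on its circular orbit is ω₂ = √(μ/r₂³) = 4.7186×10^-5 rad/s.
Angle swept by the target during transfer: ω₂·t = 1.3659 rad = 78.26°.
Arrival is 180° from departure on the ellipse, so φ = 180° − 78.26° = 101.7°.

φ = 101.7°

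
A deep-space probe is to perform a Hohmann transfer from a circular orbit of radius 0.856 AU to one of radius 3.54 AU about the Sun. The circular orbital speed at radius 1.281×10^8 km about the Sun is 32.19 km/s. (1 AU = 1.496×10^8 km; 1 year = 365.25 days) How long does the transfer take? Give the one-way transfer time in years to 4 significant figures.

t = 1.629 years

From the circular-orbit relation v² = μ/r at r = 1.281×10^8 km: μ = v²r = (32.19)² × 1.281×10^8 = 1.32737×10^11 km³/s².
In km: r₁ = 0.856 × 1.496×10^8 = 1.280576×10^8 km; r₂ = 3.54 × 1.496×10^8 = 5.29584×10^8 km.
Semi-major axis of the transfer orbit: a_t = (1.280576×10^8 + 5.29584×10^8)/2 = 3.288208×10^8 km.
Half the transfer-orbit period gives t = π√(a_t³/μ) = 5.142×10^7 s.
Converting: 5.142×10^7 s ÷ 3.15576×10^7 s/year (365.25 × 86400) = 1.629 years.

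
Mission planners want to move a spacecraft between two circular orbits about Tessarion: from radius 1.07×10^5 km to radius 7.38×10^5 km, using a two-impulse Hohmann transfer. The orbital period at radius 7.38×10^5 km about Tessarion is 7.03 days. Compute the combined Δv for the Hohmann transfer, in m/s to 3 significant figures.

Δv = 10200 m/s

From Kepler's third law T² = 4π²r³/μ at r = 7.38×10^5 km, T = 7.03 days = 7.03 × 86400 s = 6.07392×10^5 s: μ = 4π²r³/T² = 4.30121×10^7 km³/s².
Transfer-ellipse semi-major axis a_t = (r₁ + r₂)/2 = (1.070×10^5 + 7.380×10^5)/2 = 4.225×10^5 km.
At r₁ the circular-orbit speed is v₁ = √(μ/r₁) = 20.049 km/s.
On the transfer ellipse at r₁, vis-viva gives v_p = √[μ(2/r₁ − 1/a_t)] = 26.498 km/s.
First burn Δv₁ = |v_p − v₁| = 6.449 km/s.
Circular speed at r₂: v₂ = √(μ/r₂) = 7.634 km/s.
Transfer-orbit speed at r₂: v_a = √[μ(2/r₂ − 1/a_t)] = 3.842 km/s.
Second burn Δv₂ = |v₂ − v_a| = 3.792 km/s.
Δv = Δv₁ + Δv₂ = 6.449 + 3.792 = 10.24 km/s.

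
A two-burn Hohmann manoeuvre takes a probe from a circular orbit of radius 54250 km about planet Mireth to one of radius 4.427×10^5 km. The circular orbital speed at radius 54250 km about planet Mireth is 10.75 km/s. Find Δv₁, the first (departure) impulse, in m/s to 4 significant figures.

Δv₁ = 3599 m/s

From the circular-orbit relation v² = μ/r at r = 54250 km: μ = v²r = (10.75)² × 54250 = 6.26927×10^6 km³/s².
Semi-major axis of the transfer orbit: a_t = (54250 + 4.427×10^5)/2 = 2.48475×10^5 km.
Circular speed at r = 54250 km: v_c = √(μ/r) = 10.750 km/s.
Transfer-orbit speed at the same r (vis-viva, a = a_t): v_t = √[μ(2/r − 1/a_t)] = 14.349 km/s.
Δv₁ = |v_t − v_c| = |14.349 − 10.750| = 3.599 km/s.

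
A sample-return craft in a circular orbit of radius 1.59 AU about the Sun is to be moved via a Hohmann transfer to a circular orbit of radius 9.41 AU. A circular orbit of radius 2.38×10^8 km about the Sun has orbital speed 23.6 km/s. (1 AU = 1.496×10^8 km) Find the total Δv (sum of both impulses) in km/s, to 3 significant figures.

From the circular-orbit relation v² = μ/r at r = 2.38×10^8 km: μ = v²r = (23.6)² × 2.38×10^8 = 1.32556×10^11 km³/s².
In km: r₁ = 1.59 × 1.496×10^8 = 2.37864×10^8 km; r₂ = 9.41 × 1.496×10^8 = 1.407736×10^9 km.
The Hohmann ellipse has a_t = (r₁ + r₂)/2 = 8.228×10^8 km.
Circular speed at r₁: v₁ = √(μ/r₁) = √(1.32556×10^11/2.37864×10^8) = 23.607 km/s.
On the transfer ellipse at r₁, vis-viva equation gives v_p = √[μ(2/r₁ − 1/a_t)] = 30.878 km/s.
First burn Δv₁ = |v_p − v₁| = 7.271 km/s.
At r₂, v₂ = √(μ/r₂) = 9.7038 km/s.
Transfer-orbit speed at r₂: v_a = √[μ(2/r₂ − 1/a_t)] = 5.2174 km/s.
Second burn Δv₂ = |v₂ − v_a| = 4.486 km/s.
Δv = Δv₁ + Δv₂ = 7.271 + 4.486 = 11.76 km/s.

Δv = 11.8 km/s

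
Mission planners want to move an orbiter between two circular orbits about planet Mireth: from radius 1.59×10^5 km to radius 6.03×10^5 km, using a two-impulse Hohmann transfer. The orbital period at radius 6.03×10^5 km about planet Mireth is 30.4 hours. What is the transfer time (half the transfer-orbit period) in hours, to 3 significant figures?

From Kepler's third law T² = 4π²r³/μ at r = 6.03×10^5 km, T = 30.4 hours = 30.4 × 3600 s = 1.0944×10^5 s: μ = 4π²r³/T² = 7.22702×10^8 km³/s².
Transfer-ellipse semi-major axis a_t = (r₁ + r₂)/2 = (1.590×10^5 + 6.030×10^5)/2 = 3.810×10^5 km.
Transfer time t = π√(a_t³/μ) = π√((3.810×10^5)³ / 7.22702×10^8) = 27480 s.
Converting: 27480 s ÷ 3600 s/hour = 7.63 hours.

t = 7.63 hours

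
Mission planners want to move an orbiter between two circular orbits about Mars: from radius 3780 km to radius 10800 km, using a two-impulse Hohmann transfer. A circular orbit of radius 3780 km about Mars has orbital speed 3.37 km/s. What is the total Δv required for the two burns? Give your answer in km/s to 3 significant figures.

Δv = 1.29 km/s

From the circular-orbit relation v² = μ/r at r = 3780 km: μ = v²r = (3.37)² × 3780 = 42929.1 km³/s².
Transfer-ellipse semi-major axis a_t = (r₁ + r₂)/2 = (3780 + 10800)/2 = 7290 km.
At r₁ the circular-orbit speed is v₁ = √(μ/r₁) = 3.3700 km/s.
On the transfer ellipse at r₁, v² = μ(2/r − 1/a) gives v_p = √[μ(2/r₁ − 1/a_t)] = 4.1018 km/s.
First burn Δv₁ = |v_p − v₁| = 0.7318 km/s.
Circular speed at r₂: v₂ = √(μ/r₂) = 1.9937 km/s.
Transfer-orbit speed at r₂: v_a = √[μ(2/r₂ − 1/a_t)] = 1.4356 km/s.
Second burn Δv₂ = |v₂ − v_a| = 0.5581 km/s.
Total Δv = Δv₁ + Δv₂ = 1.290 km/s.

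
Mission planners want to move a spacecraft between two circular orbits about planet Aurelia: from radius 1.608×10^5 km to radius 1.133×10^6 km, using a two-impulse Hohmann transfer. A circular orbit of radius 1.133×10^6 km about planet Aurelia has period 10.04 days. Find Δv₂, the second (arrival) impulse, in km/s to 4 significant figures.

Δv₂ = 4.115 km/s

From Kepler's third law T² = 4π²r³/μ at r = 1.133×10^6 km, T = 10.04 days = 10.04 × 86400 s = 8.67456×10^5 s: μ = 4π²r³/T² = 7.63053×10^7 km³/s².
Transfer-ellipse semi-major axis a_t = (r₁ + r₂)/2 = (1.608×10^5 + 1.133×10^6)/2 = 6.469×10^5 km.
Circular speed at r = 1.133×10^6 km: v_c = √(μ/r) = 8.207 km/s.
Vis-viva on the transfer ellipse at r = 1.133×10^6 km gives v_t = √[μ(2/r − 1/a_t)] = 4.092 km/s.
Δv₂ = |v_t − v_c| = |4.092 − 8.207| = 4.115 km/s.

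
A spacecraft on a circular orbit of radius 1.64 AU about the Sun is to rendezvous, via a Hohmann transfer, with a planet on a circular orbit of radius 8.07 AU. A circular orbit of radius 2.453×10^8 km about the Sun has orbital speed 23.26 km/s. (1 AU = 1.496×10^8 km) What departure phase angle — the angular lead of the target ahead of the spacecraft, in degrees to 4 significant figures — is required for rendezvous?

From the circular-orbit relation v² = μ/r at r = 2.453×10^8 km: μ = v²r = (23.26)² × 2.453×10^8 = 1.32714×10^11 km³/s².
In km: r₁ = 1.64 × 1.496×10^8 = 2.45344×10^8 km; r₂ = 8.07 × 1.496×10^8 = 1.207272×10^9 km.
The Hohmann ellipse has a_t = (r₁ + r₂)/2 = 7.26308×10^8 km.
The half-period of the transfer ellipse is t = π√(a_t³/μ) = 1.6880×10^8 s.
Target angular speed ω₂ = √(μ/r₂³) = 8.6846×10^-9 rad/s.
Angle swept by the target during transfer: ω₂·t = 1.46596 rad = 83.99°.
The spacecraft traverses 180° on the transfer ellipse, so the target must lead by 180° − 83.99° = 96.01°.

φ = 96.01°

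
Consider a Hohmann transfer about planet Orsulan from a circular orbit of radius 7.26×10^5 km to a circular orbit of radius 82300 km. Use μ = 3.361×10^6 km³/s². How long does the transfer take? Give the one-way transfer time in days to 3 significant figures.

The Hohmann ellipse has a_t = (r₁ + r₂)/2 = 4.0415×10^5 km.
Transfer time t = π√(a_t³/μ) = π√((4.0415×10^5)³ / 3.361×10^6) = 4.403×10^5 s.
Converting: 4.403×10^5 s ÷ 86400 s/day = 5.10 days.

t = 5.10 days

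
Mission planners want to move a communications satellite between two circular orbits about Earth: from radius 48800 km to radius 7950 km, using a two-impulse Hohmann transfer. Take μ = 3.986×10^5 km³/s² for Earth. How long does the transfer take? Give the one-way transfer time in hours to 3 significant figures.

t = 6.61 hours

The Hohmann ellipse has a_t = (r₁ + r₂)/2 = 28375 km.
By Kepler's third law the transfer-orbit period is T = 2π√(a_t³/μ), so t = T/2 = 23780 s.
Converting: 23780 s ÷ 3600 s/hour = 6.61 hours.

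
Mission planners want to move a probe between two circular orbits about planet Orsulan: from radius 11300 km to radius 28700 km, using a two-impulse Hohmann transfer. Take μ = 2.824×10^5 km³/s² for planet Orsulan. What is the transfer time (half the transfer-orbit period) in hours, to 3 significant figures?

t = 4.64 hours

Semi-major axis of the transfer orbit: a_t = (11300 + 28700)/2 = 20000 km.
Transfer time t = π√(a_t³/μ) = π√((20000)³ / 2.824×10^5) = 16720 s.
Converting: 16720 s ÷ 3600 s/hour = 4.64 hours.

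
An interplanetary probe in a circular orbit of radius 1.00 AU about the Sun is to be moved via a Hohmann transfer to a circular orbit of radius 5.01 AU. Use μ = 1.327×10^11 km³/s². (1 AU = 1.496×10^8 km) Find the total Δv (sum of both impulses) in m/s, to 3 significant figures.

Δv = 14300 m/s

In km: r₁ = 1.00 × 1.496×10^8 = 1.496×10^8 km; r₂ = 5.01 × 1.496×10^8 = 7.49496×10^8 km.
Transfer-ellipse semi-major axis a_t = (r₁ + r₂)/2 = (1.496×10^8 + 7.49496×10^8)/2 = 4.49548×10^8 km.
At r₁ the circular-orbit speed is v₁ = √(μ/r₁) = 29.783 km/s.
On the transfer ellipse at r₁, vis-viva gives v_p = √[μ(2/r₁ − 1/a_t)] = 38.456 km/s.
First burn Δv₁ = |v_p − v₁| = 8.673 km/s.
Circular speed at r₂: v₂ = √(μ/r₂) = 13.306 km/s.
Transfer-orbit speed at r₂: v_a = √[μ(2/r₂ − 1/a_t)] = 7.6759 km/s.
Second burn Δv₂ = |v₂ − v_a| = 5.630 km/s.
Total Δv = Δv₁ + Δv₂ = 14.30 km/s.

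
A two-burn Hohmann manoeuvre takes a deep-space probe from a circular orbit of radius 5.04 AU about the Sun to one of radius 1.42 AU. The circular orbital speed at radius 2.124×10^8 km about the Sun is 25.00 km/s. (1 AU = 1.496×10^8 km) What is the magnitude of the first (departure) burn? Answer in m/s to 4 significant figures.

Δv₁ = 4471 m/s

From the circular-orbit relation v² = μ/r at r = 2.124×10^8 km: μ = v²r = (25.00)² × 2.124×10^8 = 1.32750×10^11 km³/s².
In km: r₁ = 5.04 × 1.496×10^8 = 7.53984×10^8 km; r₂ = 1.42 × 1.496×10^8 = 2.12432×10^8 km.
Semi-major axis of the transfer orbit: a_t = (7.53984×10^8 + 2.12432×10^8)/2 = 4.83208×10^8 km.
On the circular orbit at r = 7.53984×10^8 km, v_c = √(μ/r) = 13.269 km/s.
Vis-viva on the transfer ellipse at r = 7.53984×10^8 km gives v_t = √[μ(2/r − 1/a_t)] = 8.7979 km/s.
Δv₁ = |v_t − v_c| = |8.7979 − 13.269| = 4.471 km/s.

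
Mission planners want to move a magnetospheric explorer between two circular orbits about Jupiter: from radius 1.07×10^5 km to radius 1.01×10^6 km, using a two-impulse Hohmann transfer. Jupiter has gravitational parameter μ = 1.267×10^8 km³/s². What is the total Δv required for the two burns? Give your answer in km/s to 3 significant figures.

Δv = 18.2 km/s

Semi-major axis of the transfer orbit: a_t = (1.070×10^5 + 1.010×10^6)/2 = 5.585×10^5 km.
Circular speed at r₁: v₁ = √(μ/r₁) = √(1.267×10^8/1.070×10^5) = 34.41 km/s.
Transfer-orbit speed at r₁ (vis-viva): v_p = √[μ(2/r₁ − 1/a_t)] = 46.27 km/s.
First burn Δv₁ = |v_p − v₁| = 11.86 km/s.
Circular speed at r₂: v₂ = √(μ/r₂) = 11.20 km/s.
Transfer-orbit speed at r₂: v_a = √[μ(2/r₂ − 1/a_t)] = 4.902 km/s.
Second burn Δv₂ = |v₂ − v_a| = 6.298 km/s.
Total Δv = Δv₁ + Δv₂ = 18.16 km/s.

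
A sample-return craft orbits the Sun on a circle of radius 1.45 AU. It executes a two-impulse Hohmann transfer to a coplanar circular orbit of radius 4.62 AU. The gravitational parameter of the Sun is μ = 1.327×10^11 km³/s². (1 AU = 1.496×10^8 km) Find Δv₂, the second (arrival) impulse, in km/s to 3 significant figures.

Δv₂ = 4.28 km/s

In km: r₁ = 1.45 × 1.496×10^8 = 2.1692×10^8 km; r₂ = 4.62 × 1.496×10^8 = 6.91152×10^8 km.
Semi-major axis of the transfer orbit: a_t = (2.1692×10^8 + 6.91152×10^8)/2 = 4.54036×10^8 km.
On the circular orbit at r = 6.91152×10^8 km, v_c = √(μ/r) = 13.8563 km/s.
Vis-viva on the transfer ellipse at r = 6.91152×10^8 km gives v_t = √[μ(2/r − 1/a_t)] = 9.57753 km/s.
Δv₂ = |v_t − v_c| = |9.57753 − 13.8563| = 4.279 km/s.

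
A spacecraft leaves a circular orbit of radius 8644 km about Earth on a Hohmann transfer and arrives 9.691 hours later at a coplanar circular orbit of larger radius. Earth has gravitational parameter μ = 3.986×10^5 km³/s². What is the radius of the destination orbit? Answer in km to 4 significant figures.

r₂ = 64620 km

Transfer time t = 9.691 hours = 34887.6 s, and t = π√(a_t³/μ).
So a_t = (μ t²/π²)^(1/3) = (3.986×10^5 × (34887.6)² / π²)^(1/3) = 36632 km.
Since a_t = (r₁ + r₂)/2, r₂ = 2a_t − r₁ = 2×36632 − 8644 = 64620 km.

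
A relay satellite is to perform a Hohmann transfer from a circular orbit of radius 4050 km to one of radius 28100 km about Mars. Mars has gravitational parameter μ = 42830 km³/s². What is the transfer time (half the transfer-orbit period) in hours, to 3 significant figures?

t = 8.59 hours

The Hohmann ellipse has a_t = (r₁ + r₂)/2 = 16075 km.
By Kepler's third law the transfer-orbit period is T = 2π√(a_t³/μ), so t = T/2 = 30940 s.
Converting: 30940 s ÷ 3600 s/hour = 8.59 hours.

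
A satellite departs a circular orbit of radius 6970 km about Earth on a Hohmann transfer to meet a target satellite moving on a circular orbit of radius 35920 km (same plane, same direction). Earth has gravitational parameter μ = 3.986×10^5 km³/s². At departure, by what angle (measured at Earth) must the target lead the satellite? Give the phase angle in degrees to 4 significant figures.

The Hohmann ellipse has a_t = (r₁ + r₂)/2 = 21445 km.
Transfer time t = π√(a_t³/μ) = 15627 s.
Target angular speed ω₂ = √(μ/r₂³) = 9.2739×10^-5 rad/s.
Angle swept by the target during transfer: ω₂·t = 1.4492 rad = 83.03°.
The satellite traverses 180° on the transfer ellipse, so the target must lead by 180° − 83.03° = 96.97°.

φ = 96.97°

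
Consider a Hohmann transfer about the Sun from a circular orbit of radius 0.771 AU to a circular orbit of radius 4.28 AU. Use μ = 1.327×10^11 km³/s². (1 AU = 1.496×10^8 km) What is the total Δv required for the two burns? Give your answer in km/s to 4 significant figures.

In km: r₁ = 0.771 × 1.496×10^8 = 1.153416×10^8 km; r₂ = 4.28 × 1.496×10^8 = 6.40288×10^8 km.
Semi-major axis of the transfer orbit: a_t = (1.153416×10^8 + 6.40288×10^8)/2 = 3.778148×10^8 km.
Circular speed at r₁: v₁ = √(μ/r₁) = √(1.327×10^11/1.153416×10^8) = 33.92 km/s.
On the transfer ellipse at r₁, v² = μ(2/r − 1/a) gives v_p = √[μ(2/r₁ − 1/a_t)] = 44.16 km/s.
First burn Δv₁ = |v_p − v₁| = 10.24 km/s.
Circular speed at r₂: v₂ = √(μ/r₂) = 14.396 km/s.
Transfer-orbit speed at r₂: v_a = √[μ(2/r₂ − 1/a_t)] = 7.9543 km/s.
Second burn Δv₂ = |v₂ − v_a| = 6.442 km/s.
Δv = Δv₁ + Δv₂ = 10.24 + 6.442 = 16.68 km/s.

Δv = 16.68 km/s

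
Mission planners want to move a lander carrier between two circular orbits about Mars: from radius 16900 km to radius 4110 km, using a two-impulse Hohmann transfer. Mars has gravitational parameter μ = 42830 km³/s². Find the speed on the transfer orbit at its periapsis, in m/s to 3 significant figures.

Transfer-ellipse semi-major axis a_t = (r₁ + r₂)/2 = (16900 + 4110)/2 = 10505 km.
The periapsis of the transfer ellipse is at r = 4110 km.
Vis-viva: v = √[μ(2/r − 1/a_t)] = √[42830 × (2/4110 − 1/10505)] = 4.094 km/s.

v = 4090 m/s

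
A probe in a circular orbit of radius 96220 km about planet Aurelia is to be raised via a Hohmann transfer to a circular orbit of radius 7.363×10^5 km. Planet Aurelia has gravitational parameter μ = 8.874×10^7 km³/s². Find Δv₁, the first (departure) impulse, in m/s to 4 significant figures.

Δv₁ = 10020 m/s

Transfer-ellipse semi-major axis a_t = (r₁ + r₂)/2 = (96220 + 7.363×10^5)/2 = 4.1626×10^5 km.
Circular speed at r = 96220 km: v_c = √(μ/r) = 30.37 km/s.
Vis-viva on the transfer ellipse at r = 96220 km gives v_t = √[μ(2/r − 1/a_t)] = 40.39 km/s.
Δv₁ = |v_t − v_c| = |40.39 − 30.37| = 10.02 km/s.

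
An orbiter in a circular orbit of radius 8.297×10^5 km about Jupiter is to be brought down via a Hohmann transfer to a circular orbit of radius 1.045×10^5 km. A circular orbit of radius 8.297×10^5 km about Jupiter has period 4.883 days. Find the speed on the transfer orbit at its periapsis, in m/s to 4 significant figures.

v = 46400 m/s

From Kepler's third law T² = 4π²r³/μ at r = 8.297×10^5 km, T = 4.883 days = 4.883 × 86400 s = 4.218912×10^5 s: μ = 4π²r³/T² = 1.26684×10^8 km³/s².
The Hohmann ellipse has a_t = (r₁ + r₂)/2 = 4.671×10^5 km.
At periapsis, r = 1.045×10^5 km.
From the vis-viva equation, v = √[μ(2/r − 1/a_t)] = 46.40 km/s.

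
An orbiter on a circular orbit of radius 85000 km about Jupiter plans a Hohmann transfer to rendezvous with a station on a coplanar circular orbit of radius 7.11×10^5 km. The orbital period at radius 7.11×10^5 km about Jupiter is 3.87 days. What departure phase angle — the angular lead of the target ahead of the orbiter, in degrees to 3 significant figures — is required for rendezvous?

From Kepler's third law T² = 4π²r³/μ at r = 7.11×10^5 km, T = 3.87 days = 3.87 × 86400 s = 3.34368×10^5 s: μ = 4π²r³/T² = 1.26917×10^8 km³/s².
Semi-major axis of the transfer orbit: a_t = (85000 + 7.110×10^5)/2 = 3.980×10^5 km.
Transfer time t = π√(a_t³/μ) = 70018.8 s.
The target's mean motion on its circular orbit is ω₂ = √(μ/r₂³) = 1.87912×10^-5 rad/s.
Angle swept by the target during transfer: ω₂·t = 1.31574 rad = 75.39°.
Arrival is 180° from departure on the ellipse, so φ = 180° − 75.39° = 105°.

φ = 105°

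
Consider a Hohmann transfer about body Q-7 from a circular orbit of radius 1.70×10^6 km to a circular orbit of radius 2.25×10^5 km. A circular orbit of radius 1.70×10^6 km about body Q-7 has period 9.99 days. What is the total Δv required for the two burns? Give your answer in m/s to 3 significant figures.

Δv = 17600 m/s

From Kepler's third law T² = 4π²r³/μ at r = 1.70×10^6 km, T = 9.99 days = 9.99 × 86400 s = 8.63136×10^5 s: μ = 4π²r³/T² = 2.60344×10^8 km³/s².
The Hohmann ellipse has a_t = (r₁ + r₂)/2 = 9.625×10^5 km.
At r₁ the circular-orbit speed is v₁ = √(μ/r₁) = 12.375 km/s.
Transfer-orbit speed at r₁ (vis-viva equation): v_a = √[μ(2/r₁ − 1/a_t)] = 5.9833 km/s.
First burn Δv₁ = |v_a − v₁| = 6.392 km/s.
At r₂, v₂ = √(μ/r₂) = 34.02 km/s.
Transfer-orbit speed at r₂: v_p = √[μ(2/r₂ − 1/a_t)] = 45.21 km/s.
Second burn Δv₂ = |v₂ − v_p| = 11.19 km/s.
Total Δv = Δv₁ + Δv₂ = 17.58 km/s.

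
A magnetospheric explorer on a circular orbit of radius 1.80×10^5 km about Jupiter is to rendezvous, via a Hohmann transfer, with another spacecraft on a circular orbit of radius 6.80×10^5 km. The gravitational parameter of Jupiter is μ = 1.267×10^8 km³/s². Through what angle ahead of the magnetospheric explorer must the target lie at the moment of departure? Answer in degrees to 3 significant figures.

φ = 89.5°

Transfer-ellipse semi-major axis a_t = (r₁ + r₂)/2 = (1.800×10^5 + 6.800×10^5)/2 = 4.300×10^5 km.
Transfer time t = π√(a_t³/μ) = 78698.1 s.
The target's mean motion on its circular orbit is ω₂ = √(μ/r₂³) = 2.00736×10^-5 rad/s.
Angle swept by the target during transfer: ω₂·t = 1.57975 rad = 90.51°.
The magnetospheric explorer traverses 180° on the transfer ellipse, so the target must lead by 180° − 90.51° = 89.5°.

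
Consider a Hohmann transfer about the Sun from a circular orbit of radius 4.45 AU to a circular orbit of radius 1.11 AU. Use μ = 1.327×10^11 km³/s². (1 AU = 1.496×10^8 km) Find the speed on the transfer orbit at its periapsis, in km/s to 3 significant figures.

v = 35.8 km/s

In km: r₁ = 4.45 × 1.496×10^8 = 6.6572×10^8 km; r₂ = 1.11 × 1.496×10^8 = 1.66056×10^8 km.
The Hohmann ellipse has a_t = (r₁ + r₂)/2 = 4.15888×10^8 km.
The periapsis of the transfer ellipse is at r = 1.66056×10^8 km.
Applying v² = μ(2/r − 1/a_t): v = 35.77 km/s.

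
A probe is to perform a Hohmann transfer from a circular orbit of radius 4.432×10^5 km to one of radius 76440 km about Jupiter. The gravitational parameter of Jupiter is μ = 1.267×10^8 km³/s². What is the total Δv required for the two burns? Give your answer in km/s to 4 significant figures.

Semi-major axis of the transfer orbit: a_t = (4.432×10^5 + 76440)/2 = 2.5982×10^5 km.
Circular speed at r₁: v₁ = √(μ/r₁) = √(1.267×10^8/4.432×10^5) = 16.908 km/s.
On the transfer ellipse at r₁, vis-viva gives v_a = √[μ(2/r₁ − 1/a_t)] = 9.1709 km/s.
First burn Δv₁ = |v_a − v₁| = 7.737 km/s.
Circular speed at r₂: v₂ = √(μ/r₂) = 40.71 km/s.
Transfer-orbit speed at r₂: v_p = √[μ(2/r₂ − 1/a_t)] = 53.17 km/s.
Second burn Δv₂ = |v₂ − v_p| = 12.46 km/s.
Total Δv = Δv₁ + Δv₂ = 20.20 km/s.

Δv = 20.20 km/s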